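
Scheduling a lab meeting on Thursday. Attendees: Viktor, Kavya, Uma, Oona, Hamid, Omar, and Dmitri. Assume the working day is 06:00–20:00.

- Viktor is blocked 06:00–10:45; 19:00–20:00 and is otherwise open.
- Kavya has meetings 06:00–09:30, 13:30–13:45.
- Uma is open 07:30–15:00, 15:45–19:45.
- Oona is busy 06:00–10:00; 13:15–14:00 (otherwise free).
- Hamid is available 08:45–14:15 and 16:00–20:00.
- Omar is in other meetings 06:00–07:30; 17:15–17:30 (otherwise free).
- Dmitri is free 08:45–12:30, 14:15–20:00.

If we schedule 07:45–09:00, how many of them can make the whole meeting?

Viktor free: 10:45-19:00 (invert busy blocks within the working day).
Kavya free: 09:30-13:30, 13:45-20:00 (invert busy blocks within the working day).
Uma free: 07:30-15:00, 15:45-19:45.
Oona free: 10:00-13:15, 14:00-20:00 (invert busy blocks within the working day).
Hamid free: 08:45-14:15, 16:00-20:00.
Omar free: 07:30-17:15, 17:30-20:00 (invert busy blocks within the working day).
Dmitri free: 08:45-12:30, 14:15-20:00.
Uma and Omar can make the full 07:45-09:00 slot — that's 2.

2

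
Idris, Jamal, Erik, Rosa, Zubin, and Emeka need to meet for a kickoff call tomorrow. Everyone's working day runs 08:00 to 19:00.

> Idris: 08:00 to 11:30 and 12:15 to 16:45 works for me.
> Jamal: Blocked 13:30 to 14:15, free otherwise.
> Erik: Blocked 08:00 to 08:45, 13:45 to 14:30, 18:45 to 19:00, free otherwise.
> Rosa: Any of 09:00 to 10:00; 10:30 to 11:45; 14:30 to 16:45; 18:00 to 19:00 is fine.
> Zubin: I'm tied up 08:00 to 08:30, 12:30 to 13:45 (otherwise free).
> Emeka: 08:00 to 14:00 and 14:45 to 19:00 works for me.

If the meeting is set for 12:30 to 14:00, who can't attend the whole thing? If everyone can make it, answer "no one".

Idris free: 08:00-11:30, 12:15-16:45.
Jamal free: 08:00-13:30, 14:15-19:00 (invert busy blocks within the working day).
Erik free: 08:45-13:45, 14:30-18:45 (invert busy blocks within the working day).
Rosa free: 09:00-10:00, 10:30-11:45, 14:30-16:45, 18:00-19:00.
Zubin free: 08:30-12:30, 13:45-19:00 (invert busy blocks within the working day).
Emeka free: 08:00-14:00, 14:45-19:00.
Idris: free for 12:30-14:00. Jamal: not fully free for 12:30-14:00. Erik: not fully free for 12:30-14:00. Rosa: not fully free for 12:30-14:00. Zubin: not fully free for 12:30-14:00. Emeka: free for 12:30-14:00.

Erik, Jamal, Rosa, Zubin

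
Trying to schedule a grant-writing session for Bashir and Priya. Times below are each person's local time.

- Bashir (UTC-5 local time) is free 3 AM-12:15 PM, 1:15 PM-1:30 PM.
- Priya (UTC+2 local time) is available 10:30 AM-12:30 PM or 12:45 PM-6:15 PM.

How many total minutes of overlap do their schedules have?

Bashir in UTC: 08:00-17:15, 18:15-18:30 (add 5h to convert from UTC-5).
Priya in UTC: 08:30-10:30, 10:45-16:15 (subtract 2h to convert from UTC+2).
Bashir ∩ Priya: 08:30-10:30, 10:45-16:15.
Summing the common windows: 120 + 330 = 450 minutes.

450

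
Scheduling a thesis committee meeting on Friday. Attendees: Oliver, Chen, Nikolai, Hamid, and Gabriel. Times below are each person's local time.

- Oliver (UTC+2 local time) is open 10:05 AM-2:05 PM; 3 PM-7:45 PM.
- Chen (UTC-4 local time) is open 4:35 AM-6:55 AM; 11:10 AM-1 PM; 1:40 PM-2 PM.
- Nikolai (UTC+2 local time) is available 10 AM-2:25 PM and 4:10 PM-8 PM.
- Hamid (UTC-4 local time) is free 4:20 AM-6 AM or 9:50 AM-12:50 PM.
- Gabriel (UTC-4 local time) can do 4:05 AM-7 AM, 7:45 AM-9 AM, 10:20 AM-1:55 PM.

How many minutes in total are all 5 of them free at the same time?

Oliver in UTC: 08:05-12:05, 13:00-17:45 (subtract 2h to convert from UTC+2).
Chen in UTC: 08:35-10:55, 15:10-17:00, 17:40-18:00 (add 4h to convert from UTC-4).
Nikolai in UTC: 08:00-12:25, 14:10-18:00 (subtract 2h to convert from UTC+2).
Hamid in UTC: 08:20-10:00, 13:50-16:50 (add 4h to convert from UTC-4).
Gabriel in UTC: 08:05-11:00, 11:45-13:00, 14:20-17:55 (add 4h to convert from UTC-4).
Oliver ∩ Chen: 08:35-10:55, 15:10-17:00, 17:40-17:45.
Oliver ∩ Chen ∩ Nikolai: 08:35-10:55, 15:10-17:00, 17:40-17:45.
Oliver ∩ Chen ∩ Nikolai ∩ Hamid: 08:35-10:00, 15:10-16:50.
Oliver ∩ Chen ∩ Nikolai ∩ Hamid ∩ Gabriel: 08:35-10:00, 15:10-16:50.
Summing the common windows: 85 + 100 = 185 minutes.

185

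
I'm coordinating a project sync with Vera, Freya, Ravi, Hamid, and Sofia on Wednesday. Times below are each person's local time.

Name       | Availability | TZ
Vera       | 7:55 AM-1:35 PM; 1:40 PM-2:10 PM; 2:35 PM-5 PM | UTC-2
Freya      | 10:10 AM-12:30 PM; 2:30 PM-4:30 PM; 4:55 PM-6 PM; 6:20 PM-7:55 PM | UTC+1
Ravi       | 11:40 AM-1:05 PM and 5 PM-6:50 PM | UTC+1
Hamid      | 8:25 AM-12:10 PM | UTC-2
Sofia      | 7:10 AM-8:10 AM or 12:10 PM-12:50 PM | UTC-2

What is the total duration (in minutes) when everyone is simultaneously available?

0

Vera in UTC: 09:55-15:35, 15:40-16:10, 16:35-19:00 (add 2h to convert from UTC-2).
Freya in UTC: 09:10-11:30, 13:30-15:30, 15:55-17:00, 17:20-18:55 (subtract 1h to convert from UTC+1).
Ravi in UTC: 10:40-12:05, 16:00-17:50 (subtract 1h to convert from UTC+1).
Hamid in UTC: 10:25-14:10 (add 2h to convert from UTC-2).
Sofia in UTC: 09:10-10:10, 14:10-14:50 (add 2h to convert from UTC-2).
Vera ∩ Freya: 09:55-11:30, 13:30-15:30, 15:55-16:10, 16:35-17:00, 17:20-18:55.
Vera ∩ Freya ∩ Ravi: 10:40-11:30, 16:00-16:10, 16:35-17:00, 17:20-17:50.
Vera ∩ Freya ∩ Ravi ∩ Hamid: 10:40-11:30.
Vera ∩ Freya ∩ Ravi ∩ Hamid ∩ Sofia: ∅.
There is no time when everyone is free.
There is no common window, so the total is 0 minutes.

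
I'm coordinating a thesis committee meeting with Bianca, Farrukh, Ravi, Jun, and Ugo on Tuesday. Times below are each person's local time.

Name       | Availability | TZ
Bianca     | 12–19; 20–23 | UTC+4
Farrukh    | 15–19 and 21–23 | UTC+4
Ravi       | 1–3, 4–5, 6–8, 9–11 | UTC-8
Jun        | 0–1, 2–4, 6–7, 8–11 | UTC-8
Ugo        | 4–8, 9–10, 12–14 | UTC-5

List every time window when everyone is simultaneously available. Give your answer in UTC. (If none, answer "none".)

Bianca in UTC: 08:00-15:00, 16:00-19:00 (subtract 4h to convert from UTC+4).
Farrukh in UTC: 11:00-15:00, 17:00-19:00 (subtract 4h to convert from UTC+4).
Ravi in UTC: 09:00-11:00, 12:00-13:00, 14:00-16:00, 17:00-19:00 (add 8h to convert from UTC-8).
Jun in UTC: 08:00-09:00, 10:00-12:00, 14:00-15:00, 16:00-19:00 (add 8h to convert from UTC-8).
Ugo in UTC: 09:00-13:00, 14:00-15:00, 17:00-19:00 (add 5h to convert from UTC-5).
Bianca ∩ Farrukh: 11:00-15:00, 17:00-19:00.
Bianca ∩ Farrukh ∩ Ravi: 12:00-13:00, 14:00-15:00, 17:00-19:00.
Bianca ∩ Farrukh ∩ Ravi ∩ Jun: 14:00-15:00, 17:00-19:00.
Bianca ∩ Farrukh ∩ Ravi ∩ Jun ∩ Ugo: 14:00-15:00, 17:00-19:00.
So the common availability across everyone is 14:00-15:00, 17:00-19:00.

14:00-15:00, 17:00-19:00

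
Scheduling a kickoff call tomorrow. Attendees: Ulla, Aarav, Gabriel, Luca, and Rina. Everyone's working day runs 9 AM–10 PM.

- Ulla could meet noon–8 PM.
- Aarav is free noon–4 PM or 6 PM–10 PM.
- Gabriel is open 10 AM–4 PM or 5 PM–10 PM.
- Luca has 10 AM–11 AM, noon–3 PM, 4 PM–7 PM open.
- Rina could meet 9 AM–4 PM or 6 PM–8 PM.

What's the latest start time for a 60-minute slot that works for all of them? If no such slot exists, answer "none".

Ulla ∩ Aarav: 12:00-16:00, 18:00-20:00.
Ulla ∩ Aarav ∩ Gabriel: 12:00-16:00, 18:00-20:00.
Ulla ∩ Aarav ∩ Gabriel ∩ Luca: 12:00-15:00, 18:00-19:00.
Ulla ∩ Aarav ∩ Gabriel ∩ Luca ∩ Rina: 12:00-15:00, 18:00-19:00.
So the common availability across everyone is 12:00-15:00, 18:00-19:00.
The last common window of at least 60 minutes is 18:00-19:00; a 60-minute meeting can start as late as 18:00 and still end by 19:00.

18:00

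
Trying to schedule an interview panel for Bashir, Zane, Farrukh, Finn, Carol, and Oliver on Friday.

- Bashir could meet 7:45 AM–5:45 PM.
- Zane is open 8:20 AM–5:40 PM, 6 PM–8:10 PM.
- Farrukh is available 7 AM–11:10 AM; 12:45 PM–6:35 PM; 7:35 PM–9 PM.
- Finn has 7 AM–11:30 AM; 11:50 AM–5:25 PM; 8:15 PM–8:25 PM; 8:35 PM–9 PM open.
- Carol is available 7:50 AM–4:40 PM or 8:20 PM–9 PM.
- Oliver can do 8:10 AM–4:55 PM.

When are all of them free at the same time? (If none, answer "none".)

08:20-11:10, 12:45-16:40

Bashir ∩ Zane: 08:20-17:40.
Bashir ∩ Zane ∩ Farrukh: 08:20-11:10, 12:45-17:40.
Bashir ∩ Zane ∩ Farrukh ∩ Finn: 08:20-11:10, 12:45-17:25.
Bashir ∩ Zane ∩ Farrukh ∩ Finn ∩ Carol: 08:20-11:10, 12:45-16:40.
Bashir ∩ Zane ∩ Farrukh ∩ Finn ∩ Carol ∩ Oliver: 08:20-11:10, 12:45-16:40.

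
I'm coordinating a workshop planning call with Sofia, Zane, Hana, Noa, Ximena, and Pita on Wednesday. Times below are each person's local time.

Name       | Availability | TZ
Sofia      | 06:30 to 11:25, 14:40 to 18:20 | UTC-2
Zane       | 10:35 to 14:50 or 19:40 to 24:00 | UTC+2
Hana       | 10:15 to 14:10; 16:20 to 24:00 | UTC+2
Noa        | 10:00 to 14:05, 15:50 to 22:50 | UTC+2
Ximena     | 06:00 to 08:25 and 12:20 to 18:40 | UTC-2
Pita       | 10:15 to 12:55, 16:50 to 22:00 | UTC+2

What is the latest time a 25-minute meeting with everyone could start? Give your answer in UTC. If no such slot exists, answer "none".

19:35

Sofia in UTC: 08:30-13:25, 16:40-20:20 (add 2h to convert from UTC-2).
Zane in UTC: 08:35-12:50, 17:40-22:00 (subtract 2h to convert from UTC+2).
Hana in UTC: 08:15-12:10, 14:20-22:00 (subtract 2h to convert from UTC+2).
Noa in UTC: 08:00-12:05, 13:50-20:50 (subtract 2h to convert from UTC+2).
Ximena in UTC: 08:00-10:25, 14:20-20:40 (add 2h to convert from UTC-2).
Pita in UTC: 08:15-10:55, 14:50-20:00 (subtract 2h to convert from UTC+2).
Sofia ∩ Zane: 08:35-12:50, 17:40-20:20.
Sofia ∩ Zane ∩ Hana: 08:35-12:10, 17:40-20:20.
Sofia ∩ Zane ∩ Hana ∩ Noa: 08:35-12:05, 17:40-20:20.
Sofia ∩ Zane ∩ Hana ∩ Noa ∩ Ximena: 08:35-10:25, 17:40-20:20.
Sofia ∩ Zane ∩ Hana ∩ Noa ∩ Ximena ∩ Pita: 08:35-10:25, 17:40-20:00.
Those are the intersection windows.
The last common window of at least 25 minutes is 17:40-20:00; a 25-minute meeting can start as late as 19:35 and still end by 20:00.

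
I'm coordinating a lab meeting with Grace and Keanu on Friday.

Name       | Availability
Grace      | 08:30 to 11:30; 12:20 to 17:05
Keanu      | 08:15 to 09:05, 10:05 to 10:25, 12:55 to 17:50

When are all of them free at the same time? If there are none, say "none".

08:30-09:05, 10:05-10:25, 12:55-17:05

Grace ∩ Keanu: 08:30-09:05, 10:05-10:25, 12:55-17:05.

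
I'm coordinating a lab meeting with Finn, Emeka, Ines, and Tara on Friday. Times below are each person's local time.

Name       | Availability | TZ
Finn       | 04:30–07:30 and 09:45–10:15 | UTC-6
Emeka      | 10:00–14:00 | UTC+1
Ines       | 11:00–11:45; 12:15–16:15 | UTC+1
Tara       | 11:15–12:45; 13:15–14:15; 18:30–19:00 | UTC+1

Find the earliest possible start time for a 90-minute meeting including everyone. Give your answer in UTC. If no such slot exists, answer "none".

none

Finn in UTC: 10:30-13:30, 15:45-16:15 (add 6h to convert from UTC-6).
Emeka in UTC: 09:00-13:00 (subtract 1h to convert from UTC+1).
Ines in UTC: 10:00-10:45, 11:15-15:15 (subtract 1h to convert from UTC+1).
Tara in UTC: 10:15-11:45, 12:15-13:15, 17:30-18:00 (subtract 1h to convert from UTC+1).
Finn ∩ Emeka: 10:30-13:00.
Finn ∩ Emeka ∩ Ines: 10:30-10:45, 11:15-13:00.
Finn ∩ Emeka ∩ Ines ∩ Tara: 10:30-10:45, 11:15-11:45, 12:15-13:00.
No common window is at least 90 minutes long.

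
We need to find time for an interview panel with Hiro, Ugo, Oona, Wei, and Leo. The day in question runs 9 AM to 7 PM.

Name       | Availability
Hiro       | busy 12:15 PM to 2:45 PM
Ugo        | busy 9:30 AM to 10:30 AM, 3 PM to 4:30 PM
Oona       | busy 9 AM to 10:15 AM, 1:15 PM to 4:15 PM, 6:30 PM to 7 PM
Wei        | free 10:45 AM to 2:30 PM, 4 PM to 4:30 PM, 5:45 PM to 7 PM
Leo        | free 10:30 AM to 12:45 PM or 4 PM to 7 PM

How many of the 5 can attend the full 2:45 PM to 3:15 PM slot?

1

Hiro free: 09:00-12:15, 14:45-19:00 (invert busy blocks within the working day).
Ugo free: 09:00-09:30, 10:30-15:00, 16:30-19:00 (invert busy blocks within the working day).
Oona free: 10:15-13:15, 16:15-18:30 (invert busy blocks within the working day).
Wei free: 10:45-14:30, 16:00-16:30, 17:45-19:00.
Leo free: 10:30-12:45, 16:00-19:00.
Hiro can make the full 14:45-15:15 slot — that's 1.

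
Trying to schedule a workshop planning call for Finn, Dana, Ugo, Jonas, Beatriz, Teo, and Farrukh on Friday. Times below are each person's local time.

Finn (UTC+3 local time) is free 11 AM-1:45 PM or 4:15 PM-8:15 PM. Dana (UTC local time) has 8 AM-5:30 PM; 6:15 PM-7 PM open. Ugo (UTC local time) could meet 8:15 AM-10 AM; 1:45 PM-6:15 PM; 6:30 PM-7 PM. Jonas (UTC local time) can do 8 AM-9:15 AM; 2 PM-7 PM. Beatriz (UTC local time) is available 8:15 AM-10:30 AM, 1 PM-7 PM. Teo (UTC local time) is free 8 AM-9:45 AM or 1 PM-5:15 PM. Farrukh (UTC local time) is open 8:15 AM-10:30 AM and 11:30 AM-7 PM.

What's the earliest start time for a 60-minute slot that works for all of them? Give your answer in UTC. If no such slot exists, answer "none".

Finn in UTC: 08:00-10:45, 13:15-17:15 (subtract 3h to convert from UTC+3).
Dana in UTC: 08:00-17:30, 18:15-19:00.
Ugo in UTC: 08:15-10:00, 13:45-18:15, 18:30-19:00.
Jonas in UTC: 08:00-09:15, 14:00-19:00.
Beatriz in UTC: 08:15-10:30, 13:00-19:00.
Teo in UTC: 08:00-09:45, 13:00-17:15.
Farrukh in UTC: 08:15-10:30, 11:30-19:00.
Finn ∩ Dana: 08:00-10:45, 13:15-17:15.
Finn ∩ Dana ∩ Ugo: 08:15-10:00, 13:45-17:15.
Finn ∩ Dana ∩ Ugo ∩ Jonas: 08:15-09:15, 14:00-17:15.
Finn ∩ Dana ∩ Ugo ∩ Jonas ∩ Beatriz: 08:15-09:15, 14:00-17:15.
Finn ∩ Dana ∩ Ugo ∩ Jonas ∩ Beatriz ∩ Teo: 08:15-09:15, 14:00-17:15.
Finn ∩ Dana ∩ Ugo ∩ Jonas ∩ Beatriz ∩ Teo ∩ Farrukh: 08:15-09:15, 14:00-17:15.
So the common availability across everyone is 08:15-09:15, 14:00-17:15.
The first common window of at least 60 minutes is 08:15-09:15, so the earliest start is 08:15.

08:15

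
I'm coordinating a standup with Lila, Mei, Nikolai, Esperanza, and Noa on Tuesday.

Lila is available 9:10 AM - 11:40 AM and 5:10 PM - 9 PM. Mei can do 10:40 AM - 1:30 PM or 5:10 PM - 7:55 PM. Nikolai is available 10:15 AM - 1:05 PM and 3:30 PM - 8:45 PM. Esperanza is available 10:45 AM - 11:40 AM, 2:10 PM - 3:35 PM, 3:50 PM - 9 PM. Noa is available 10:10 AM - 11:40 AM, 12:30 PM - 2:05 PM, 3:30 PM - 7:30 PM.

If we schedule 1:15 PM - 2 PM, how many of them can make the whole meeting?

1

Noa can make the full 13:15-14:00 slot — that's 1.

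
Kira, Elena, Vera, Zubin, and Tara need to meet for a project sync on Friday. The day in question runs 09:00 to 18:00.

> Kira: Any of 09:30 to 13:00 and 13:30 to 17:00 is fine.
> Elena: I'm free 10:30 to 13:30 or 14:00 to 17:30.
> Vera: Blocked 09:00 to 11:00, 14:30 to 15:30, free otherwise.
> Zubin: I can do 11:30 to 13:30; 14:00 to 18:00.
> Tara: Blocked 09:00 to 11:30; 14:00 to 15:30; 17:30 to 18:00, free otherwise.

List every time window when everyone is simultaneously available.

Kira free: 09:30-13:00, 13:30-17:00.
Elena free: 10:30-13:30, 14:00-17:30.
Vera free: 11:00-14:30, 15:30-18:00 (invert busy blocks within the working day).
Zubin free: 11:30-13:30, 14:00-18:00.
Tara free: 11:30-14:00, 15:30-17:30 (invert busy blocks within the working day).
Kira ∩ Elena: 10:30-13:00, 14:00-17:00.
Kira ∩ Elena ∩ Vera: 11:00-13:00, 14:00-14:30, 15:30-17:00.
Kira ∩ Elena ∩ Vera ∩ Zubin: 11:30-13:00, 14:00-14:30, 15:30-17:00.
Kira ∩ Elena ∩ Vera ∩ Zubin ∩ Tara: 11:30-13:00, 15:30-17:00.

11:30-13:00, 15:30-17:00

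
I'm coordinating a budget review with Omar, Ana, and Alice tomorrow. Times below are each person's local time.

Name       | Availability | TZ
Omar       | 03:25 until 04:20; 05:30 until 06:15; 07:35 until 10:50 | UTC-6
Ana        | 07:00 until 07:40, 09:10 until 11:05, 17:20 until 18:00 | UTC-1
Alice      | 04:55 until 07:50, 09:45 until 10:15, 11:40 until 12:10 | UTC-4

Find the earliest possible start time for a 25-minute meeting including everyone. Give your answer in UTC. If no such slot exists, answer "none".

none

Omar in UTC: 09:25-10:20, 11:30-12:15, 13:35-16:50 (add 6h to convert from UTC-6).
Ana in UTC: 08:00-08:40, 10:10-12:05, 18:20-19:00 (add 1h to convert from UTC-1).
Alice in UTC: 08:55-11:50, 13:45-14:15, 15:40-16:10 (add 4h to convert from UTC-4).
Omar ∩ Ana: 10:10-10:20, 11:30-12:05.
Omar ∩ Ana ∩ Alice: 10:10-10:20, 11:30-11:50.
No common window is at least 25 minutes long.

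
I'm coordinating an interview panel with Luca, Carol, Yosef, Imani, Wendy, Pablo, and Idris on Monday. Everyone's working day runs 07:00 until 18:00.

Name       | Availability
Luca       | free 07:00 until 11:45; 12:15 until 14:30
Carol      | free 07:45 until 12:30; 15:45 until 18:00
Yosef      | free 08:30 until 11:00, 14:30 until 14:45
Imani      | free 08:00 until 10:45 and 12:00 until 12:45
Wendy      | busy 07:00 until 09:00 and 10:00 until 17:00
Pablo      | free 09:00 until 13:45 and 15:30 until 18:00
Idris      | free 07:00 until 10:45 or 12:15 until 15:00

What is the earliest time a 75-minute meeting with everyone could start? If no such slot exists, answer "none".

none

Luca free: 07:00-11:45, 12:15-14:30.
Carol free: 07:45-12:30, 15:45-18:00.
Yosef free: 08:30-11:00, 14:30-14:45.
Imani free: 08:00-10:45, 12:00-12:45.
Wendy free: 09:00-10:00, 17:00-18:00 (invert busy blocks within the working day).
Pablo free: 09:00-13:45, 15:30-18:00.
Idris free: 07:00-10:45, 12:15-15:00.
Luca ∩ Carol: 07:45-11:45, 12:15-12:30.
Luca ∩ Carol ∩ Yosef: 08:30-11:00.
Luca ∩ Carol ∩ Yosef ∩ Imani: 08:30-10:45.
Luca ∩ Carol ∩ Yosef ∩ Imani ∩ Wendy: 09:00-10:00.
Luca ∩ Carol ∩ Yosef ∩ Imani ∩ Wendy ∩ Pablo: 09:00-10:00.
Luca ∩ Carol ∩ Yosef ∩ Imani ∩ Wendy ∩ Pablo ∩ Idris: 09:00-10:00.
So the common availability across everyone is 09:00-10:00.
No common window is at least 75 minutes long.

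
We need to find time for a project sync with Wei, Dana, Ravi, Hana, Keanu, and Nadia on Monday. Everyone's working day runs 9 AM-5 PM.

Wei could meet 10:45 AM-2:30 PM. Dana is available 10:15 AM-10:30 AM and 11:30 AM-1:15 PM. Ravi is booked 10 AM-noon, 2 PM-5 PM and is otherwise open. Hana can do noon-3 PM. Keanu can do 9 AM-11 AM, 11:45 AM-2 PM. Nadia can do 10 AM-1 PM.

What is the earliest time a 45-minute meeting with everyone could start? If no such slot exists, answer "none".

Wei free: 10:45-14:30.
Dana free: 10:15-10:30, 11:30-13:15.
Ravi free: 09:00-10:00, 12:00-14:00 (invert busy blocks within the working day).
Hana free: 12:00-15:00.
Keanu free: 09:00-11:00, 11:45-14:00.
Nadia free: 10:00-13:00.
Wei ∩ Dana: 11:30-13:15.
Wei ∩ Dana ∩ Ravi: 12:00-13:15.
Wei ∩ Dana ∩ Ravi ∩ Hana: 12:00-13:15.
Wei ∩ Dana ∩ Ravi ∩ Hana ∩ Keanu: 12:00-13:15.
Wei ∩ Dana ∩ Ravi ∩ Hana ∩ Keanu ∩ Nadia: 12:00-13:00.
So the common availability across everyone is 12:00-13:00.
The first common window of at least 45 minutes is 12:00-13:00, so the earliest start is 12:00.

12:00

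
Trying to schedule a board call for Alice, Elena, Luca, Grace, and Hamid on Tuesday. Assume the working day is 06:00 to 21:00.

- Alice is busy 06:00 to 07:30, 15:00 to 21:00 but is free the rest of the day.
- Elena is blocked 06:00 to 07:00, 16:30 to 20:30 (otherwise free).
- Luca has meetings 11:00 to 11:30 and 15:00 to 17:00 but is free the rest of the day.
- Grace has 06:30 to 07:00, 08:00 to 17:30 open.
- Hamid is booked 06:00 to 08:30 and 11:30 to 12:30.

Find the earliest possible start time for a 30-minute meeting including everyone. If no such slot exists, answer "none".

08:30

Alice free: 07:30-15:00 (invert busy blocks within the working day).
Elena free: 07:00-16:30, 20:30-21:00 (invert busy blocks within the working day).
Luca free: 06:00-11:00, 11:30-15:00, 17:00-21:00 (invert busy blocks within the working day).
Grace free: 06:30-07:00, 08:00-17:30.
Hamid free: 08:30-11:30, 12:30-21:00 (invert busy blocks within the working day).
Alice ∩ Elena: 07:30-15:00.
Alice ∩ Elena ∩ Luca: 07:30-11:00, 11:30-15:00.
Alice ∩ Elena ∩ Luca ∩ Grace: 08:00-11:00, 11:30-15:00.
Alice ∩ Elena ∩ Luca ∩ Grace ∩ Hamid: 08:30-11:00, 12:30-15:00.
So the common availability across everyone is 08:30-11:00, 12:30-15:00.
The first common window of at least 30 minutes is 08:30-11:00, so the earliest start is 08:30.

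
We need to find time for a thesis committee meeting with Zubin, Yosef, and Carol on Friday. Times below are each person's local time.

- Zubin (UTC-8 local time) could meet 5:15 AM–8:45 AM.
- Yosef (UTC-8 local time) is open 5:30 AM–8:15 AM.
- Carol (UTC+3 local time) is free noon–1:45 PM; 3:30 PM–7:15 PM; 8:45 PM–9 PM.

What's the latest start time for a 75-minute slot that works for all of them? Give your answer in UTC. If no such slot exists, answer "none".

Zubin in UTC: 13:15-16:45 (add 8h to convert from UTC-8).
Yosef in UTC: 13:30-16:15 (add 8h to convert from UTC-8).
Carol in UTC: 09:00-10:45, 12:30-16:15, 17:45-18:00 (subtract 3h to convert from UTC+3).
Zubin ∩ Yosef: 13:30-16:15.
Zubin ∩ Yosef ∩ Carol: 13:30-16:15.
The last common window of at least 75 minutes is 13:30-16:15; a 75-minute meeting can start as late as 15:00 and still end by 16:15.

15:00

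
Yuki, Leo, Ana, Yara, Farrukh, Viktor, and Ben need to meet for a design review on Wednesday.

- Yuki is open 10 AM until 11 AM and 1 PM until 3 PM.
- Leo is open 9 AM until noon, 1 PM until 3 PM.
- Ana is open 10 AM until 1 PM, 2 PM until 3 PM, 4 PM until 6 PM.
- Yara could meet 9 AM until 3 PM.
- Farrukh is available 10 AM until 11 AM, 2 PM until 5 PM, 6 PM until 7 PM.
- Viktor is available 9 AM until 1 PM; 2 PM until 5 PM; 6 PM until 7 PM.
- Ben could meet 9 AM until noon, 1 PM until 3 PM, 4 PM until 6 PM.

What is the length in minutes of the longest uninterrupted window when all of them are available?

Yuki ∩ Leo: 10:00-11:00, 13:00-15:00.
Yuki ∩ Leo ∩ Ana: 10:00-11:00, 14:00-15:00.
Yuki ∩ Leo ∩ Ana ∩ Yara: 10:00-11:00, 14:00-15:00.
Yuki ∩ Leo ∩ Ana ∩ Yara ∩ Farrukh: 10:00-11:00, 14:00-15:00.
Yuki ∩ Leo ∩ Ana ∩ Yara ∩ Farrukh ∩ Viktor: 10:00-11:00, 14:00-15:00.
Yuki ∩ Leo ∩ Ana ∩ Yara ∩ Farrukh ∩ Viktor ∩ Ben: 10:00-11:00, 14:00-15:00.
The longest is 10:00-11:00 at 60 minutes.

60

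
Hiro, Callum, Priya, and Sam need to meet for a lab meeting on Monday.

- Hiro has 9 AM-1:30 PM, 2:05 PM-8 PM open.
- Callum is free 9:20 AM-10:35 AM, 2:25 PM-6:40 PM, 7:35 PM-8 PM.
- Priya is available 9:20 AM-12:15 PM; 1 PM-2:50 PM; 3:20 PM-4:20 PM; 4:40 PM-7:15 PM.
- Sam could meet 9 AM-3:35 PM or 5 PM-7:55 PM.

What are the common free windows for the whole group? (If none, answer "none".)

09:20-10:35, 14:25-14:50, 15:20-15:35, 17:00-18:40

Hiro ∩ Callum: 09:20-10:35, 14:25-18:40, 19:35-20:00.
Hiro ∩ Callum ∩ Priya: 09:20-10:35, 14:25-14:50, 15:20-16:20, 16:40-18:40.
Hiro ∩ Callum ∩ Priya ∩ Sam: 09:20-10:35, 14:25-14:50, 15:20-15:35, 17:00-18:40.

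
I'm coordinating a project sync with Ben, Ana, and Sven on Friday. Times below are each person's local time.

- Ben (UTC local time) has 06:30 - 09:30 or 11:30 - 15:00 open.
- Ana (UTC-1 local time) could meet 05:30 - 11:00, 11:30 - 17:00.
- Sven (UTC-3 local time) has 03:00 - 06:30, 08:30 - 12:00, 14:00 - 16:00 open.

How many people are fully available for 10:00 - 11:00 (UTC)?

1

Ben in UTC: 06:30-09:30, 11:30-15:00.
Ana in UTC: 06:30-12:00, 12:30-18:00 (add 1h to convert from UTC-1).
Sven in UTC: 06:00-09:30, 11:30-15:00, 17:00-19:00 (add 3h to convert from UTC-3).
Ana can make the full 10:00-11:00 slot — that's 1.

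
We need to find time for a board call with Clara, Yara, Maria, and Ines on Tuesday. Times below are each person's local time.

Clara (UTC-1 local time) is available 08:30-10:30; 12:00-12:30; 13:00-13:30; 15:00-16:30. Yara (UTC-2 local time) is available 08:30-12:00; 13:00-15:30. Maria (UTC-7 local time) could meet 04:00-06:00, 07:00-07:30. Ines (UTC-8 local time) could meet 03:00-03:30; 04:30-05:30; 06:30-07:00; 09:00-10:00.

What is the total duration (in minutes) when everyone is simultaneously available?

Clara in UTC: 09:30-11:30, 13:00-13:30, 14:00-14:30, 16:00-17:30 (add 1h to convert from UTC-1).
Yara in UTC: 10:30-14:00, 15:00-17:30 (add 2h to convert from UTC-2).
Maria in UTC: 11:00-13:00, 14:00-14:30 (add 7h to convert from UTC-7).
Ines in UTC: 11:00-11:30, 12:30-13:30, 14:30-15:00, 17:00-18:00 (add 8h to convert from UTC-8).
Clara ∩ Yara: 10:30-11:30, 13:00-13:30, 16:00-17:30.
Clara ∩ Yara ∩ Maria: 11:00-11:30.
Clara ∩ Yara ∩ Maria ∩ Ines: 11:00-11:30.
So the common availability across everyone is 11:00-11:30.
That's a single block of 30 minutes.

30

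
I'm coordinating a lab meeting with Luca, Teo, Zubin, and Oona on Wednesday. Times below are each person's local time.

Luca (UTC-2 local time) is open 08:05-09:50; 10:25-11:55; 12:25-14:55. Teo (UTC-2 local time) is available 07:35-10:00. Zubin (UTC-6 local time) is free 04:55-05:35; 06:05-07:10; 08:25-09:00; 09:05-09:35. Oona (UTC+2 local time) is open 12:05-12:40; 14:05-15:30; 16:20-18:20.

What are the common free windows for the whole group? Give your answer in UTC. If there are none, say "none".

none

Luca in UTC: 10:05-11:50, 12:25-13:55, 14:25-16:55 (add 2h to convert from UTC-2).
Teo in UTC: 09:35-12:00 (add 2h to convert from UTC-2).
Zubin in UTC: 10:55-11:35, 12:05-13:10, 14:25-15:00, 15:05-15:35 (add 6h to convert from UTC-6).
Oona in UTC: 10:05-10:40, 12:05-13:30, 14:20-16:20 (subtract 2h to convert from UTC+2).
Luca ∩ Teo: 10:05-11:50.
Luca ∩ Teo ∩ Zubin: 10:55-11:35.
Luca ∩ Teo ∩ Zubin ∩ Oona: ∅.
There is no time when everyone is free.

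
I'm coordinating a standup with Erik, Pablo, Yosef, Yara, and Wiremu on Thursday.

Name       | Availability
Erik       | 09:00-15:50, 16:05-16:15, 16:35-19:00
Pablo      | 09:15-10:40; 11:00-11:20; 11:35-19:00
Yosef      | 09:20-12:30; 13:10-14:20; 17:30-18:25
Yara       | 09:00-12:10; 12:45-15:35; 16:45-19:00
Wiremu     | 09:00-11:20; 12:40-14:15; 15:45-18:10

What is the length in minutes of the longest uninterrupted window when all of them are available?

80

Erik ∩ Pablo: 09:15-10:40, 11:00-11:20, 11:35-15:50, 16:05-16:15, 16:35-19:00.
Erik ∩ Pablo ∩ Yosef: 09:20-10:40, 11:00-11:20, 11:35-12:30, 13:10-14:20, 17:30-18:25.
Erik ∩ Pablo ∩ Yosef ∩ Yara: 09:20-10:40, 11:00-11:20, 11:35-12:10, 13:10-14:20, 17:30-18:25.
Erik ∩ Pablo ∩ Yosef ∩ Yara ∩ Wiremu: 09:20-10:40, 11:00-11:20, 13:10-14:15, 17:30-18:10.
The longest is 09:20-10:40 at 80 minutes.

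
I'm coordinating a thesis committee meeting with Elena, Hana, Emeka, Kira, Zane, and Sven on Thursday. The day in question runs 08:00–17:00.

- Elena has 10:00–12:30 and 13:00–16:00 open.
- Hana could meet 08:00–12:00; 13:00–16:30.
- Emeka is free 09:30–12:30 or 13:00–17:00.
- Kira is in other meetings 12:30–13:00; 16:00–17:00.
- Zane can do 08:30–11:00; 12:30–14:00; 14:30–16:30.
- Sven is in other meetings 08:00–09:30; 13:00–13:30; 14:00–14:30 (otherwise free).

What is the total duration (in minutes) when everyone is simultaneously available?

Elena free: 10:00-12:30, 13:00-16:00.
Hana free: 08:00-12:00, 13:00-16:30.
Emeka free: 09:30-12:30, 13:00-17:00.
Kira free: 08:00-12:30, 13:00-16:00 (invert busy blocks within the working day).
Zane free: 08:30-11:00, 12:30-14:00, 14:30-16:30.
Sven free: 09:30-13:00, 13:30-14:00, 14:30-17:00 (invert busy blocks within the working day).
Elena ∩ Hana: 10:00-12:00, 13:00-16:00.
Elena ∩ Hana ∩ Emeka: 10:00-12:00, 13:00-16:00.
Elena ∩ Hana ∩ Emeka ∩ Kira: 10:00-12:00, 13:00-16:00.
Elena ∩ Hana ∩ Emeka ∩ Kira ∩ Zane: 10:00-11:00, 13:00-14:00, 14:30-16:00.
Elena ∩ Hana ∩ Emeka ∩ Kira ∩ Zane ∩ Sven: 10:00-11:00, 13:30-14:00, 14:30-16:00.
Summing the common windows: 60 + 30 + 90 = 180 minutes.

180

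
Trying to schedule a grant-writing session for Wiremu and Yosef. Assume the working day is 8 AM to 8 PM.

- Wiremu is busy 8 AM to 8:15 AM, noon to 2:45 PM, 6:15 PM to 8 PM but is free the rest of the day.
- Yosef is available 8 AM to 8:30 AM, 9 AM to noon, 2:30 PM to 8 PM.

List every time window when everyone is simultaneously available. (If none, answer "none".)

08:15-08:30, 09:00-12:00, 14:45-18:15

Wiremu free: 08:15-12:00, 14:45-18:15 (invert busy blocks within the working day).
Yosef free: 08:00-08:30, 09:00-12:00, 14:30-20:00.
Wiremu ∩ Yosef: 08:15-08:30, 09:00-12:00, 14:45-18:15.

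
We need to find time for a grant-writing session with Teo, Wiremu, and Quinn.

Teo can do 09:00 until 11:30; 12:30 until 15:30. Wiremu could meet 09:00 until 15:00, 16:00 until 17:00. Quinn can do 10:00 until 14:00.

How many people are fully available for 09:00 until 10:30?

Teo and Wiremu can make the full 09:00-10:30 slot — that's 2.

2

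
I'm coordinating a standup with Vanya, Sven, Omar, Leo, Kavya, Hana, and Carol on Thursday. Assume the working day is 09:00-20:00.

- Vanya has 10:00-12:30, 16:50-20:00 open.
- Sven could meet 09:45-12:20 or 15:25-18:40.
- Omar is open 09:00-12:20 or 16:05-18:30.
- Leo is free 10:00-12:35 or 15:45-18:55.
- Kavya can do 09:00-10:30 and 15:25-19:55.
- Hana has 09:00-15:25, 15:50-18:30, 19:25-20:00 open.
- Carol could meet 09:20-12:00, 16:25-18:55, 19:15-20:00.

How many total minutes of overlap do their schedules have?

130

Vanya ∩ Sven: 10:00-12:20, 16:50-18:40.
Vanya ∩ Sven ∩ Omar: 10:00-12:20, 16:50-18:30.
Vanya ∩ Sven ∩ Omar ∩ Leo: 10:00-12:20, 16:50-18:30.
Vanya ∩ Sven ∩ Omar ∩ Leo ∩ Kavya: 10:00-10:30, 16:50-18:30.
Vanya ∩ Sven ∩ Omar ∩ Leo ∩ Kavya ∩ Hana: 10:00-10:30, 16:50-18:30.
Vanya ∩ Sven ∩ Omar ∩ Leo ∩ Kavya ∩ Hana ∩ Carol: 10:00-10:30, 16:50-18:30.
Summing the common windows: 30 + 100 = 130 minutes.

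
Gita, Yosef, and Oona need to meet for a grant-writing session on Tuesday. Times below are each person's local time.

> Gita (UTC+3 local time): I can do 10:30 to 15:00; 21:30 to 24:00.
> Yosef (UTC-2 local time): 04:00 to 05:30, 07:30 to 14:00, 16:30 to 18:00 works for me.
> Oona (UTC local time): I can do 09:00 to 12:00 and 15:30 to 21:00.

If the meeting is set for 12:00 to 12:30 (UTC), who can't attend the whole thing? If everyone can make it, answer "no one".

Gita, Oona

Gita in UTC: 07:30-12:00, 18:30-21:00 (subtract 3h to convert from UTC+3).
Yosef in UTC: 06:00-07:30, 09:30-16:00, 18:30-20:00 (add 2h to convert from UTC-2).
Oona in UTC: 09:00-12:00, 15:30-21:00.
Gita: not fully free for 12:00-12:30. Yosef: free for 12:00-12:30. Oona: not fully free for 12:00-12:30.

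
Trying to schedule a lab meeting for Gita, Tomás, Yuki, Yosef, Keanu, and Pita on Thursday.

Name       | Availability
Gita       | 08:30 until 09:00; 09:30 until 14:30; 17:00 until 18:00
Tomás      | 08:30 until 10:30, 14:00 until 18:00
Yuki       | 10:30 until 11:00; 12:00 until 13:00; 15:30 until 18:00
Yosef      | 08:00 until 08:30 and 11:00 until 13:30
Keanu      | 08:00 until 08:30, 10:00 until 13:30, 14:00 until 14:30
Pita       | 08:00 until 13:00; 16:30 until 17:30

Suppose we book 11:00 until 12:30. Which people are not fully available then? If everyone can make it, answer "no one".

Gita: free for 11:00-12:30. Tomás: not fully free for 11:00-12:30. Yuki: not fully free for 11:00-12:30. Yosef: free for 11:00-12:30. Keanu: free for 11:00-12:30. Pita: free for 11:00-12:30.

Tomás, Yuki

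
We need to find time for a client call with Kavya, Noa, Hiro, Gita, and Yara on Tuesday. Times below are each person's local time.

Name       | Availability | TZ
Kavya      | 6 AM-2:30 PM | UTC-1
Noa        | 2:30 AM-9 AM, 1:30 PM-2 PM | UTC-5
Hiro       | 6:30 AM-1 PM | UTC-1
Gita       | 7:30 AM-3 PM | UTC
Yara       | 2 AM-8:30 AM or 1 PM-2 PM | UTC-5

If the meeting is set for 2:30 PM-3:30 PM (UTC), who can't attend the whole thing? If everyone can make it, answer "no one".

Gita, Hiro, Noa, Yara

Kavya in UTC: 07:00-15:30 (add 1h to convert from UTC-1).
Noa in UTC: 07:30-14:00, 18:30-19:00 (add 5h to convert from UTC-5).
Hiro in UTC: 07:30-14:00 (add 1h to convert from UTC-1).
Gita in UTC: 07:30-15:00.
Yara in UTC: 07:00-13:30, 18:00-19:00 (add 5h to convert from UTC-5).
Kavya: free for 14:30-15:30. Noa: not fully free for 14:30-15:30. Hiro: not fully free for 14:30-15:30. Gita: not fully free for 14:30-15:30. Yara: not fully free for 14:30-15:30.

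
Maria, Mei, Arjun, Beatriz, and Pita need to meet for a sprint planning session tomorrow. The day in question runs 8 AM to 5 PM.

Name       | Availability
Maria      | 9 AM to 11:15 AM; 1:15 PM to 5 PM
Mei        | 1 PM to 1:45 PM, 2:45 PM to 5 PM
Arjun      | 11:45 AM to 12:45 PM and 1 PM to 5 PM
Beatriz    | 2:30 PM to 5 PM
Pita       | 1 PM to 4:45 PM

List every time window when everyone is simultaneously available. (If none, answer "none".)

Maria ∩ Mei: 13:15-13:45, 14:45-17:00.
Maria ∩ Mei ∩ Arjun: 13:15-13:45, 14:45-17:00.
Maria ∩ Mei ∩ Arjun ∩ Beatriz: 14:45-17:00.
Maria ∩ Mei ∩ Arjun ∩ Beatriz ∩ Pita: 14:45-16:45.

14:45-16:45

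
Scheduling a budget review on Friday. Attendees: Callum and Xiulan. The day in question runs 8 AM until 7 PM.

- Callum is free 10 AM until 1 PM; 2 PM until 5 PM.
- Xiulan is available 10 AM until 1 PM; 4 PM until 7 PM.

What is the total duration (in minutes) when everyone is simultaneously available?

Callum ∩ Xiulan: 10:00-13:00, 16:00-17:00.
Those are the intersection windows.
Summing the common windows: 180 + 60 = 240 minutes.

240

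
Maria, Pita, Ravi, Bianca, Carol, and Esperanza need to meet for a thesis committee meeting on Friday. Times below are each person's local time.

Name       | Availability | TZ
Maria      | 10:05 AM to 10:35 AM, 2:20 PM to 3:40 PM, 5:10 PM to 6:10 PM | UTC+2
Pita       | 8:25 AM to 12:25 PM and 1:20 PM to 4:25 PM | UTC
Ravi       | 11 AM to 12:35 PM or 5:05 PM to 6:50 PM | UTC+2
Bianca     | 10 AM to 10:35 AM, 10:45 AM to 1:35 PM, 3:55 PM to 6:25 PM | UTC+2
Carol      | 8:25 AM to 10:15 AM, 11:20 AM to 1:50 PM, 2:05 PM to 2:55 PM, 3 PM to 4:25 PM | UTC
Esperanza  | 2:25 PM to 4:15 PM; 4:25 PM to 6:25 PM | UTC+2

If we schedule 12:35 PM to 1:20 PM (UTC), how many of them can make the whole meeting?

Maria in UTC: 08:05-08:35, 12:20-13:40, 15:10-16:10 (subtract 2h to convert from UTC+2).
Pita in UTC: 08:25-12:25, 13:20-16:25.
Ravi in UTC: 09:00-10:35, 15:05-16:50 (subtract 2h to convert from UTC+2).
Bianca in UTC: 08:00-08:35, 08:45-11:35, 13:55-16:25 (subtract 2h to convert from UTC+2).
Carol in UTC: 08:25-10:15, 11:20-13:50, 14:05-14:55, 15:00-16:25.
Esperanza in UTC: 12:25-14:15, 14:25-16:25 (subtract 2h to convert from UTC+2).
Maria, Carol, and Esperanza can make the full 12:35-13:20 slot — that's 3.

3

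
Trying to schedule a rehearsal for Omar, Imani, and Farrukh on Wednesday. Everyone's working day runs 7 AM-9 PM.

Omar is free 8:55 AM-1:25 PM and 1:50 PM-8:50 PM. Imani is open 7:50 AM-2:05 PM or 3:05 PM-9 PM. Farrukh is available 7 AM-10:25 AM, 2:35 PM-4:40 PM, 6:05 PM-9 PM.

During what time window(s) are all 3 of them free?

Omar ∩ Imani: 08:55-13:25, 13:50-14:05, 15:05-20:50.
Omar ∩ Imani ∩ Farrukh: 08:55-10:25, 15:05-16:40, 18:05-20:50.
So the common availability across everyone is 08:55-10:25, 15:05-16:40, 18:05-20:50.

08:55-10:25, 15:05-16:40, 18:05-20:50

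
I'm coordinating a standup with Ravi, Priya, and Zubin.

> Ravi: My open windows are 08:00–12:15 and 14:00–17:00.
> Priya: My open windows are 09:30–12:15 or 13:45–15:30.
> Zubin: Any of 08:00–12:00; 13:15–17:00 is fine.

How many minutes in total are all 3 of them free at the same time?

Ravi ∩ Priya: 09:30-12:15, 14:00-15:30.
Ravi ∩ Priya ∩ Zubin: 09:30-12:00, 14:00-15:30.
Summing the common windows: 150 + 90 = 240 minutes.

240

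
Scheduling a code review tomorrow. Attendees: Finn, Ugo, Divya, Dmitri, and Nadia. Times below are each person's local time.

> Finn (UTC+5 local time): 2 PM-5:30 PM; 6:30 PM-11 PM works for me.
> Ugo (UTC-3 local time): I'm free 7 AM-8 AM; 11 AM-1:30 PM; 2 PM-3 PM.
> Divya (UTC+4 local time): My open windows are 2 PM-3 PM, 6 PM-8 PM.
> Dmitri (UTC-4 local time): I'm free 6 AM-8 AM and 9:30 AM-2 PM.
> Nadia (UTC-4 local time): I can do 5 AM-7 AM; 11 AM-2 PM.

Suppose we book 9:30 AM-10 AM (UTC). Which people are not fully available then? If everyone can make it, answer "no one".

Divya, Dmitri, Ugo

Finn in UTC: 09:00-12:30, 13:30-18:00 (subtract 5h to convert from UTC+5).
Ugo in UTC: 10:00-11:00, 14:00-16:30, 17:00-18:00 (add 3h to convert from UTC-3).
Divya in UTC: 10:00-11:00, 14:00-16:00 (subtract 4h to convert from UTC+4).
Dmitri in UTC: 10:00-12:00, 13:30-18:00 (add 4h to convert from UTC-4).
Nadia in UTC: 09:00-11:00, 15:00-18:00 (add 4h to convert from UTC-4).
Finn: free for 09:30-10:00. Ugo: not fully free for 09:30-10:00. Divya: not fully free for 09:30-10:00. Dmitri: not fully free for 09:30-10:00. Nadia: free for 09:30-10:00.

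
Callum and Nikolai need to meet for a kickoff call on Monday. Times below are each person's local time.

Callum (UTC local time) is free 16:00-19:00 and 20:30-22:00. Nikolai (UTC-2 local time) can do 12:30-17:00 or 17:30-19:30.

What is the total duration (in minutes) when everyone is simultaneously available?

240

Callum in UTC: 16:00-19:00, 20:30-22:00.
Nikolai in UTC: 14:30-19:00, 19:30-21:30 (add 2h to convert from UTC-2).
Callum ∩ Nikolai: 16:00-19:00, 20:30-21:30.
Summing the common windows: 180 + 60 = 240 minutes.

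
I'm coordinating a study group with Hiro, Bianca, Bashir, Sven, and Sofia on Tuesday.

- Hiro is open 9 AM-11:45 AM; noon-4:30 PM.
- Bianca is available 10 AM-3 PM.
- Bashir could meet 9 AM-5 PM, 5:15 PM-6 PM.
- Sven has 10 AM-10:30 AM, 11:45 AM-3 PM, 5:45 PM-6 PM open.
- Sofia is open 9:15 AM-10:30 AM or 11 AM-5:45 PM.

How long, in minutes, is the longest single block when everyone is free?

180

Hiro ∩ Bianca: 10:00-11:45, 12:00-15:00.
Hiro ∩ Bianca ∩ Bashir: 10:00-11:45, 12:00-15:00.
Hiro ∩ Bianca ∩ Bashir ∩ Sven: 10:00-10:30, 12:00-15:00.
Hiro ∩ Bianca ∩ Bashir ∩ Sven ∩ Sofia: 10:00-10:30, 12:00-15:00.
The longest is 12:00-15:00 at 180 minutes.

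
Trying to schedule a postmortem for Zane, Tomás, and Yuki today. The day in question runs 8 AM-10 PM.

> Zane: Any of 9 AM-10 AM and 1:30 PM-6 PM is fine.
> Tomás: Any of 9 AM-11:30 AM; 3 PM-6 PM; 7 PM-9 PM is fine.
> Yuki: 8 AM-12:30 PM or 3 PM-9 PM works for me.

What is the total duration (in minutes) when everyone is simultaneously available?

Zane ∩ Tomás: 09:00-10:00, 15:00-18:00.
Zane ∩ Tomás ∩ Yuki: 09:00-10:00, 15:00-18:00.
Those are the intersection windows.
Summing the common windows: 60 + 180 = 240 minutes.

240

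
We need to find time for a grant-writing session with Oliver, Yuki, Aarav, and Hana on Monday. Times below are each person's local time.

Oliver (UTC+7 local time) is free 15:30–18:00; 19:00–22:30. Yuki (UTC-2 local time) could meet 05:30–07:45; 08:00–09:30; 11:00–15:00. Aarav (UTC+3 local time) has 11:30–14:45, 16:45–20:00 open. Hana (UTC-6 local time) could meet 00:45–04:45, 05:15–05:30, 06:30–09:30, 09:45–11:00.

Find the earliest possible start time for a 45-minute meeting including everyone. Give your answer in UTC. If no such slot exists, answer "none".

Oliver in UTC: 08:30-11:00, 12:00-15:30 (subtract 7h to convert from UTC+7).
Yuki in UTC: 07:30-09:45, 10:00-11:30, 13:00-17:00 (add 2h to convert from UTC-2).
Aarav in UTC: 08:30-11:45, 13:45-17:00 (subtract 3h to convert from UTC+3).
Hana in UTC: 06:45-10:45, 11:15-11:30, 12:30-15:30, 15:45-17:00 (add 6h to convert from UTC-6).
Oliver ∩ Yuki: 08:30-09:45, 10:00-11:00, 13:00-15:30.
Oliver ∩ Yuki ∩ Aarav: 08:30-09:45, 10:00-11:00, 13:45-15:30.
Oliver ∩ Yuki ∩ Aarav ∩ Hana: 08:30-09:45, 10:00-10:45, 13:45-15:30.
The first common window of at least 45 minutes is 08:30-09:45, so the earliest start is 08:30.

08:30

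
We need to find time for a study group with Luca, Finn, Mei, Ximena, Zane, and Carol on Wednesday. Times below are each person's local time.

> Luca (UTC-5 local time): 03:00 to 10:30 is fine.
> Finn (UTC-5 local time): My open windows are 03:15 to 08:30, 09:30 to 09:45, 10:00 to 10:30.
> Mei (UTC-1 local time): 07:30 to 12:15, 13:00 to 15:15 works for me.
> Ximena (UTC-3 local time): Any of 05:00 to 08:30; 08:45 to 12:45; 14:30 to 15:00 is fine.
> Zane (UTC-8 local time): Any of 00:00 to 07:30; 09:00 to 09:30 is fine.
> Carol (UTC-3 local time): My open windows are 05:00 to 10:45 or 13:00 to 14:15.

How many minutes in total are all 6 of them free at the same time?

270

Luca in UTC: 08:00-15:30 (add 5h to convert from UTC-5).
Finn in UTC: 08:15-13:30, 14:30-14:45, 15:00-15:30 (add 5h to convert from UTC-5).
Mei in UTC: 08:30-13:15, 14:00-16:15 (add 1h to convert from UTC-1).
Ximena in UTC: 08:00-11:30, 11:45-15:45, 17:30-18:00 (add 3h to convert from UTC-3).
Zane in UTC: 08:00-15:30, 17:00-17:30 (add 8h to convert from UTC-8).
Carol in UTC: 08:00-13:45, 16:00-17:15 (add 3h to convert from UTC-3).
Luca ∩ Finn: 08:15-13:30, 14:30-14:45, 15:00-15:30.
Luca ∩ Finn ∩ Mei: 08:30-13:15, 14:30-14:45, 15:00-15:30.
Luca ∩ Finn ∩ Mei ∩ Ximena: 08:30-11:30, 11:45-13:15, 14:30-14:45, 15:00-15:30.
Luca ∩ Finn ∩ Mei ∩ Ximena ∩ Zane: 08:30-11:30, 11:45-13:15, 14:30-14:45, 15:00-15:30.
Luca ∩ Finn ∩ Mei ∩ Ximena ∩ Zane ∩ Carol: 08:30-11:30, 11:45-13:15.
Those are the intersection windows.
Summing the common windows: 180 + 90 = 270 minutes.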